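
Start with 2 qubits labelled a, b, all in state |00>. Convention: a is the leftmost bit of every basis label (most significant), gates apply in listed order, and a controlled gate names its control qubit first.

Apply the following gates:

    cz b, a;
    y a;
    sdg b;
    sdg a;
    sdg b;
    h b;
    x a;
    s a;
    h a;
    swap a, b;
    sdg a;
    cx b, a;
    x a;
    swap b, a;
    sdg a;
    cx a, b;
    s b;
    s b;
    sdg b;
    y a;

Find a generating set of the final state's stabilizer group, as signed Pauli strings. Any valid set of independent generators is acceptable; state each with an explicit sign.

The stabilizer group can be generated by -YI, -IX, among other valid generating sets.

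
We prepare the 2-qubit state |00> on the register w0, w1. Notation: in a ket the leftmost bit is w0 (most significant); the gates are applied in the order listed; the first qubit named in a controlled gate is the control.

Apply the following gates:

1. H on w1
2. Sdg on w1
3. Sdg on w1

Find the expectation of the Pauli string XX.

In the final state, XX has expectation 0.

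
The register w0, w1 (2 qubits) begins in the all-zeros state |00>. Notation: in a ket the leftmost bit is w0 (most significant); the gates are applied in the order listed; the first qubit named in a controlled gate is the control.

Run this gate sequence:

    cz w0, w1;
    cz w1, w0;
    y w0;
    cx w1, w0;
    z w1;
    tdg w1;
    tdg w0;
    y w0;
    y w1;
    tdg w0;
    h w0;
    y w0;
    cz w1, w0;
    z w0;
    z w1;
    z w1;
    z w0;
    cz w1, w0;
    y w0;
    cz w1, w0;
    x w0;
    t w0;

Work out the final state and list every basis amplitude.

After the circuit, the state carries amplitude 0 on |00>, -sqrt(2)*exp(I*pi/4)/2 on |01>, 0 on |10>, sqrt(2)*I/2 on |11>. Key observation: gates 13-18 undo each other exactly, leaving only the rest of the circuit to track.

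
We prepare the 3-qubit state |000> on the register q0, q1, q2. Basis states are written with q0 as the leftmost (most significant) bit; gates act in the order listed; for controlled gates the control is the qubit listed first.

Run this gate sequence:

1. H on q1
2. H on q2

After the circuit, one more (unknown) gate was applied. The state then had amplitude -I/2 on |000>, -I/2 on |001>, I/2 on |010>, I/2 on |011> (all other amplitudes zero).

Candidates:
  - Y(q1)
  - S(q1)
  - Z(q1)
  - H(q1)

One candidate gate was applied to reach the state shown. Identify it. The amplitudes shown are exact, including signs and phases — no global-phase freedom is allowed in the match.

It was Y(q1) that produced the state shown.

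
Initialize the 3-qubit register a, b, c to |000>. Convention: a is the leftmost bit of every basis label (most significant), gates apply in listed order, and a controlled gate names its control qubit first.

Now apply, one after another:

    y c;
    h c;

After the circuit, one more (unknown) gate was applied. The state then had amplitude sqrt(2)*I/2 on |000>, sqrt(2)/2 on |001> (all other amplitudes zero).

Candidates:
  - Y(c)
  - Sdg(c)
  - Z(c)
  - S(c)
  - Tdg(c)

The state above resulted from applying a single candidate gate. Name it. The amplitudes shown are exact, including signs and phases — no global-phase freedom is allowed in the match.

The unique candidate consistent with the amplitudes is S(c).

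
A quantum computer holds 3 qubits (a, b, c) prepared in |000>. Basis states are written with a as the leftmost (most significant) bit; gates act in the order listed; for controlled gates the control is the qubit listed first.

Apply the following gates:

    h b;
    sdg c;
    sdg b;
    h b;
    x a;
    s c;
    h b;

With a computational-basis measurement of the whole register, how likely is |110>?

The probability of measuring |110> is 1/2.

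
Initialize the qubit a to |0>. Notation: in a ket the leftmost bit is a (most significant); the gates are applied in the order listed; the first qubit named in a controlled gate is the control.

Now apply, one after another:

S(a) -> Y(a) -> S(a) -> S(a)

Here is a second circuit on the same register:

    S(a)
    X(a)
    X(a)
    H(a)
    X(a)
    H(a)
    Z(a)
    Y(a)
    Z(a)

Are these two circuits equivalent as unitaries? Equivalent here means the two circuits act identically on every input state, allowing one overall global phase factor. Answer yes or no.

Yes — the two circuits implement the same unitary up to a global phase.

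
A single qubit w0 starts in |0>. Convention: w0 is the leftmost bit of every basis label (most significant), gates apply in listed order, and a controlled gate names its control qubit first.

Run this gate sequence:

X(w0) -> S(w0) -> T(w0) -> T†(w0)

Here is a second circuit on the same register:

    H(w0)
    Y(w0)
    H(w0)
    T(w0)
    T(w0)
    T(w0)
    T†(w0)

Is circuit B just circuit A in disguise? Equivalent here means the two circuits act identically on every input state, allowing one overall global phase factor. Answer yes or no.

No, they are not equivalent — no single phase factor reconciles the two unitaries.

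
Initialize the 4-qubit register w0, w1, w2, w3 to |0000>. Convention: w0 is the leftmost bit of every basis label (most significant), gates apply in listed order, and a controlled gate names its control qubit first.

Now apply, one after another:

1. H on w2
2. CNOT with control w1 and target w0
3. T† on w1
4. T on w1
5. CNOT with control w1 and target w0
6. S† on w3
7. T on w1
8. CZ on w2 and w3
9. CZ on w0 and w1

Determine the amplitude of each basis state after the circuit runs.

After the circuit, the state carries amplitude sqrt(2)/2 on |0000>, sqrt(2)/2 on |0010>, and 0 on every other basis state. Key observation: steps 2-5 multiply out to the identity, so the circuit reduces to the remaining gates.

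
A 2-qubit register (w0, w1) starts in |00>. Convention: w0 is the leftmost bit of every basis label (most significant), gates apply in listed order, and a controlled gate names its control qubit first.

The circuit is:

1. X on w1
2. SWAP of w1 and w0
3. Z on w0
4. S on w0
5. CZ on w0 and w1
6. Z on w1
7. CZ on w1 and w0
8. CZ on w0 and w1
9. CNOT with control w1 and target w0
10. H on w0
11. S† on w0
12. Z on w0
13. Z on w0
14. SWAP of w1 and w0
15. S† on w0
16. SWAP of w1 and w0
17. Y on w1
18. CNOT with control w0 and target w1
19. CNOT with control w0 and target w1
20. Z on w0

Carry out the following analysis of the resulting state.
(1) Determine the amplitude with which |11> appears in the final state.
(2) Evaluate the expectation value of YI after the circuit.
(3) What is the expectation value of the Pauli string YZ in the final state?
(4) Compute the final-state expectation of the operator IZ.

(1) |11> carries amplitude -sqrt(2)*I/2 in the final state. Key observation: steps 18-19 multiply out to the identity, so the circuit reduces to the remaining gates.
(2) The expectation value of YI is -1.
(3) In the final state, YZ has expectation 1.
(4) The observable IZ averages to -1.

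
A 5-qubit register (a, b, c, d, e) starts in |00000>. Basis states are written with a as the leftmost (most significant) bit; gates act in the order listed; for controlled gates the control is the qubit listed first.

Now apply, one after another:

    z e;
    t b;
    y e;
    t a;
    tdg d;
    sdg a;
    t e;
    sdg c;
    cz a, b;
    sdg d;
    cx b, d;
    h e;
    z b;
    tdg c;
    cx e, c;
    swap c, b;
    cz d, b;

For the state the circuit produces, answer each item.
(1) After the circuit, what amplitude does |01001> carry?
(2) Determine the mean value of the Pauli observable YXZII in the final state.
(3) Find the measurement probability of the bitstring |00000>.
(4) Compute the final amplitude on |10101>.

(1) The final state's coefficient on |01001> equals -sqrt(2)*exp(3*I*pi/4)/2.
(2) In the final state, YXZII has expectation 0.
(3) The probability of measuring |00000> is 1/2.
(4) The amplitude on |10101> is 0.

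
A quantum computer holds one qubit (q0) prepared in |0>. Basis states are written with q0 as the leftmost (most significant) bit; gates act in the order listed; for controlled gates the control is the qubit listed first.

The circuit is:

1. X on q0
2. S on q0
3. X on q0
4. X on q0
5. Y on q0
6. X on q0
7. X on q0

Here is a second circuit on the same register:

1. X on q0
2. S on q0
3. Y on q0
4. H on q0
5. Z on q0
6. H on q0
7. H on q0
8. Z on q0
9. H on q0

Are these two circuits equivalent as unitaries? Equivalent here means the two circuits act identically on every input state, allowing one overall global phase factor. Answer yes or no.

Yes, they are equivalent — the unitaries differ by at most a global phase.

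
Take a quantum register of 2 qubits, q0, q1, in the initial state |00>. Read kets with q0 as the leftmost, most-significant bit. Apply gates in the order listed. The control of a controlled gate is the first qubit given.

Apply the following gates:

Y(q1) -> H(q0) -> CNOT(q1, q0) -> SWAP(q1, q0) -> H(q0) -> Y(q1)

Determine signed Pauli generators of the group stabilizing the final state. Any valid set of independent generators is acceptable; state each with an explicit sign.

One valid set of independent stabilizer generators is -XI, -IX (any independent generating set of the same group is equally correct).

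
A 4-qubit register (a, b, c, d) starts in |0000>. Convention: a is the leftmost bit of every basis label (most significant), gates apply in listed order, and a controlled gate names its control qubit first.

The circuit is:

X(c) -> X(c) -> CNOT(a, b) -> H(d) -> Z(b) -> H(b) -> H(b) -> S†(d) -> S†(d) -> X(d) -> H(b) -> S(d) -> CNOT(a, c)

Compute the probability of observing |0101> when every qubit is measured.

The probability of measuring |0101> is 1/4. Key observation: steps 6-7 multiply out to the identity, so the circuit reduces to the remaining gates.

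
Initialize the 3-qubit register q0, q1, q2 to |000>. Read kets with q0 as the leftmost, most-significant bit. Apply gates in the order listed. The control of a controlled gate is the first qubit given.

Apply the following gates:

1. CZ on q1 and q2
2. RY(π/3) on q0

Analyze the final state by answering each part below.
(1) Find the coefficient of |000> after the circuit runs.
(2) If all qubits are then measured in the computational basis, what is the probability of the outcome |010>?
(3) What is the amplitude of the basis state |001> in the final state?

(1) The final state's coefficient on |000> equals sqrt(3)/2.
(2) The probability of measuring |010> is 0.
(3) |001> carries amplitude 0 in the final state.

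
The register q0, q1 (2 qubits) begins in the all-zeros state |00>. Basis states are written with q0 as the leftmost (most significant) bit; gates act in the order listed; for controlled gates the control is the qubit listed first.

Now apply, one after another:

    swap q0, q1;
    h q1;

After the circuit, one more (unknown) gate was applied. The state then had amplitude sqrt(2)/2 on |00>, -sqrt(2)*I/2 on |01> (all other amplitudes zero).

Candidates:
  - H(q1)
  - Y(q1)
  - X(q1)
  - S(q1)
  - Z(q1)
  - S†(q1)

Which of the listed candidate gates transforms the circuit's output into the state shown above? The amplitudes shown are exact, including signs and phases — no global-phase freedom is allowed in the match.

The unique candidate consistent with the amplitudes is S†(q1).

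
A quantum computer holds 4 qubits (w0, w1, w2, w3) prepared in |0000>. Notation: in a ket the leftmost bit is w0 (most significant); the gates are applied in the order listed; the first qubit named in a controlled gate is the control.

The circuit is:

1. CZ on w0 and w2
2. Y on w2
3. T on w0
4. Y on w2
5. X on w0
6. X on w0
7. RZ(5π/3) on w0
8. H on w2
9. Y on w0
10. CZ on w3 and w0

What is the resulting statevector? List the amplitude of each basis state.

The final amplitudes are -sqrt(2)*exp(2*I*pi/3)/2 on |1000>, -sqrt(2)*exp(2*I*pi/3)/2 on |1010>, and 0 on every other basis state.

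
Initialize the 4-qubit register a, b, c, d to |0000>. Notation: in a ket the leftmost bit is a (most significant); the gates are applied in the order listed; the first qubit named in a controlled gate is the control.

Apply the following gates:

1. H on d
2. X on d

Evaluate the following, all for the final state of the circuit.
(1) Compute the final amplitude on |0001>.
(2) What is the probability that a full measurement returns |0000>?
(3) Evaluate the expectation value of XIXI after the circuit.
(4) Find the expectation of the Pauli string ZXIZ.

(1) The final state's coefficient on |0001> equals sqrt(2)/2.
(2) The probability of measuring |0000> is 1/2.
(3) The observable XIXI averages to 0.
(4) In the final state, ZXIZ has expectation 0.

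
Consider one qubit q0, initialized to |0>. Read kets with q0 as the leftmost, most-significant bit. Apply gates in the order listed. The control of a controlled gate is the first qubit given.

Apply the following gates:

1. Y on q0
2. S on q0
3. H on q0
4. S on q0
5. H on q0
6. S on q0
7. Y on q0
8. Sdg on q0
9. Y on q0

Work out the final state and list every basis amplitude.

The resulting statevector has amplitude 1/2 + I/2 on |0>, 1/2 - I/2 on |1>.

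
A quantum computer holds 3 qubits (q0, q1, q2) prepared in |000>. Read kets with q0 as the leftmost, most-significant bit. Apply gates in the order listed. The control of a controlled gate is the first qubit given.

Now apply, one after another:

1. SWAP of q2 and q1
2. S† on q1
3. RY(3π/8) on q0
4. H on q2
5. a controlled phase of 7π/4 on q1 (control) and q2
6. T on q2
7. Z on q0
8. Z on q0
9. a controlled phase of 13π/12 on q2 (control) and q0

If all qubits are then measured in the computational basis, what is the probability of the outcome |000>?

The probability of measuring |000> is sqrt(2 - sqrt(2))/8 + 1/4.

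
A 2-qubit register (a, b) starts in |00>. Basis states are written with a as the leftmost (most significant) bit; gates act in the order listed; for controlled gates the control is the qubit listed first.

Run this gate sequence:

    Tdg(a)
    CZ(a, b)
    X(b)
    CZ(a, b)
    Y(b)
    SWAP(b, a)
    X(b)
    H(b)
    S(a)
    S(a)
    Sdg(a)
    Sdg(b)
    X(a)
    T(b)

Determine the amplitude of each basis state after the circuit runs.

The final amplitudes are 0 on |00>, 0 on |01>, -sqrt(2)*I/2 on |10>, sqrt(2)*exp(I*pi/4)/2 on |11>. Key observation: the block from step 10 through step 11 cancels to the identity and can be dropped.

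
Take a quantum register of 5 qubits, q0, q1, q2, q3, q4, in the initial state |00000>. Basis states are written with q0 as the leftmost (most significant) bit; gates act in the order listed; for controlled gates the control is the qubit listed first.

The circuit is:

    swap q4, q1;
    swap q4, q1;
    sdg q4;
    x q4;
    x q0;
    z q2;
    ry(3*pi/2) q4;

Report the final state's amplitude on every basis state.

The resulting statevector has amplitude -sqrt(2)/2 on |10000>, -sqrt(2)/2 on |10001>, and 0 on every other basis state. Key observation: gates 1-2 undo each other exactly, leaving only the rest of the circuit to track.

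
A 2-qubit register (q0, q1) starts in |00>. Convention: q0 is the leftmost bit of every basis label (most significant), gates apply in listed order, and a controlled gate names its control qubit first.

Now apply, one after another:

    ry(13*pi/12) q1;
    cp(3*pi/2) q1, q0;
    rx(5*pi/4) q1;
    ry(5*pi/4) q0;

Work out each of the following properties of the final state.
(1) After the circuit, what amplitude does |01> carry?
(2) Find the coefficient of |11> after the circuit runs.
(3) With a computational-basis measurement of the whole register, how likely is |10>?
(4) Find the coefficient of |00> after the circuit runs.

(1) |01> carries amplitude -sqrt(6*sqrt(2) + 12)/16 - sqrt(4 - 2*sqrt(2))/16 + sqrt(2 - sqrt(2))/8 + sqrt(3*sqrt(2) + 6)/8 - I*sqrt(6*sqrt(2) + 12)/16 - I*sqrt(2 - sqrt(2))/8 - I*sqrt(4 - 2*sqrt(2))/16 + I*sqrt(3*sqrt(2) + 6)/8 in the final state.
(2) |11> carries amplitude -sqrt(sqrt(2) + 2)/8 - sqrt(6 - 3*sqrt(2))/8 - sqrt(12 - 6*sqrt(2))/16 + sqrt(2*sqrt(2) + 4)/16 - I*sqrt(6 - 3*sqrt(2))/8 - I*sqrt(12 - 6*sqrt(2))/16 + I*sqrt(2*sqrt(2) + 4)/16 + I*sqrt(sqrt(2) + 2)/8 in the final state.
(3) The probability of measuring |10> is sqrt(6)/32 + sqrt(3)/16 + 5*sqrt(2)/32 + 5/16.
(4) |00> carries amplitude -sqrt(sqrt(2) + 2)/8 - sqrt(12 - 6*sqrt(2))/16 + sqrt(2*sqrt(2) + 4)/16 + sqrt(6 - 3*sqrt(2))/8 - I*sqrt(2*sqrt(2) + 4)/16 + I*sqrt(12 - 6*sqrt(2))/16 + I*sqrt(6 - 3*sqrt(2))/8 + I*sqrt(sqrt(2) + 2)/8 in the final state.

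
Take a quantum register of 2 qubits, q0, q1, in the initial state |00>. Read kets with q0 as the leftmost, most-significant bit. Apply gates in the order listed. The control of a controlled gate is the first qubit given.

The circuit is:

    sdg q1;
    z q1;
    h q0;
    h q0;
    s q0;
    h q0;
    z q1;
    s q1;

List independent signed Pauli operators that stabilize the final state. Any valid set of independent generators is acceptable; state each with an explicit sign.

One valid set of independent stabilizer generators is +XI, +IZ (any independent generating set of the same group is equally correct).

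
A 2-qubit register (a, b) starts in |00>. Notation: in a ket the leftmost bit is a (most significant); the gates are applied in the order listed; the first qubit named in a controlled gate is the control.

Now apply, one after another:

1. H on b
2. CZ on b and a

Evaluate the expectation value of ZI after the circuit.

The observable ZI averages to 1.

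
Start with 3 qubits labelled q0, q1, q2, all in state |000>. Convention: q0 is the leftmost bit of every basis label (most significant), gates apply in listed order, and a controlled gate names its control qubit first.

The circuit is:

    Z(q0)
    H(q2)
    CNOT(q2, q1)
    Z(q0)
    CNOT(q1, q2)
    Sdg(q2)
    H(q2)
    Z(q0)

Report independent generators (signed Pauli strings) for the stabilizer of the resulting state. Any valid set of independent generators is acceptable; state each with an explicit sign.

The stabilizer group can be generated by +IXI, +IIX, +ZII, among other valid generating sets.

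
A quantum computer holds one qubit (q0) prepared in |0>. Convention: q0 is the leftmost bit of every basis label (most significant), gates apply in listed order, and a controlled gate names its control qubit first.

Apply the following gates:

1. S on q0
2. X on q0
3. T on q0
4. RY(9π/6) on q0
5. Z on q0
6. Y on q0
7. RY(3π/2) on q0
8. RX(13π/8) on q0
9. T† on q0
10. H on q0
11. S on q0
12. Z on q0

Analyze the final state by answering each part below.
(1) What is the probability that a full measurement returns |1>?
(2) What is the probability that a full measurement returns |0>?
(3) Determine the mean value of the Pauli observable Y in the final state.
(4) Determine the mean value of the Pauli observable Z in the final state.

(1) Outcome |1> occurs with probability 1/2 - sqrt(2*sqrt(2) + 4)/8.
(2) The probability of measuring |0> is sqrt(2*sqrt(2) + 4)/8 + 1/2.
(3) The observable Y averages to -sqrt(2 - sqrt(2))/2.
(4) In the final state, Z has expectation sqrt(2*sqrt(2) + 4)/4.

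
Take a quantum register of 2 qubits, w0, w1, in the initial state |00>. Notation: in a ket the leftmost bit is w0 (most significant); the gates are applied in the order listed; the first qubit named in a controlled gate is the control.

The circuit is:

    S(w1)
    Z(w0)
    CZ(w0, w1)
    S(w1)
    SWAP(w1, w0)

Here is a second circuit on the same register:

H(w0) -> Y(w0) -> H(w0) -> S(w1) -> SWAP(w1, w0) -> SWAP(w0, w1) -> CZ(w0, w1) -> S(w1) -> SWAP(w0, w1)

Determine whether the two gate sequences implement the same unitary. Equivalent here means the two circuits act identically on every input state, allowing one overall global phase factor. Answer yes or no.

No, they are not equivalent — no single phase factor reconciles the two unitaries.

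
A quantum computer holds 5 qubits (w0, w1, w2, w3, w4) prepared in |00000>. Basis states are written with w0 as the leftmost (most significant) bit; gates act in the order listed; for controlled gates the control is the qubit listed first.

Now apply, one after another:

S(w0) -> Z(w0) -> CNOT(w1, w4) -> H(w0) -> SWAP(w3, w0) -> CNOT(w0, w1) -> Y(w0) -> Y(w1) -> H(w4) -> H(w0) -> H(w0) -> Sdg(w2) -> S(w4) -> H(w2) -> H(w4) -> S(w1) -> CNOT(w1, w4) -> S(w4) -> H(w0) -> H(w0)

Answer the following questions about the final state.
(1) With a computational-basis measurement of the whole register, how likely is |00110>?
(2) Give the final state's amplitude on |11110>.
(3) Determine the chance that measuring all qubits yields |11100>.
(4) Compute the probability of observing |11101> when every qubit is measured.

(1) The probability of measuring |00110> is 0. Key observation: gates 10-11 undo each other exactly, leaving only the rest of the circuit to track.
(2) The final state's coefficient on |11110> equals -1/4 - I/4.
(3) The probability of measuring |11100> is 1/8.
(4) The probability of measuring |11101> is 1/8.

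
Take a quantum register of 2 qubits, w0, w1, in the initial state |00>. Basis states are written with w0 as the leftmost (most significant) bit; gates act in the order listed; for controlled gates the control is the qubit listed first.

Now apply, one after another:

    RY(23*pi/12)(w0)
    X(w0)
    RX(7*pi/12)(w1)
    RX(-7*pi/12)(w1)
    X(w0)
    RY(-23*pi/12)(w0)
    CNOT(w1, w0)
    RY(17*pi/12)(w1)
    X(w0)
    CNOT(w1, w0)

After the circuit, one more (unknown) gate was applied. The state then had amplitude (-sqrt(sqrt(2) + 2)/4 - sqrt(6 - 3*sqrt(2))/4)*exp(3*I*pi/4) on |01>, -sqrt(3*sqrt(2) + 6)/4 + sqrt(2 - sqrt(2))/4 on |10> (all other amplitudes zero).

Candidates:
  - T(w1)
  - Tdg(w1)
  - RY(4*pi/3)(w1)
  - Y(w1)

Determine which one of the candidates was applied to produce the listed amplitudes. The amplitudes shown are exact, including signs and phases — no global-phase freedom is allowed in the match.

The unique candidate consistent with the amplitudes is Tdg(w1).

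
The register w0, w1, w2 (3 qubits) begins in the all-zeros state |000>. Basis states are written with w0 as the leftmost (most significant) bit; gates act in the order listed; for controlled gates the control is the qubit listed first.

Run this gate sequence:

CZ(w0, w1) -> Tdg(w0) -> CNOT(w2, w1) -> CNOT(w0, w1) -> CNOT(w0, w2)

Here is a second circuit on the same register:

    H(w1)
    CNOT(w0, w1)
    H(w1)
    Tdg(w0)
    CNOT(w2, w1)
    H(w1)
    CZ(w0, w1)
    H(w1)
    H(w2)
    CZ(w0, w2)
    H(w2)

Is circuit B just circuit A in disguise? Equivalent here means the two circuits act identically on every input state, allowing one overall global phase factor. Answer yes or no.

Yes, they are equivalent — the unitaries differ by at most a global phase.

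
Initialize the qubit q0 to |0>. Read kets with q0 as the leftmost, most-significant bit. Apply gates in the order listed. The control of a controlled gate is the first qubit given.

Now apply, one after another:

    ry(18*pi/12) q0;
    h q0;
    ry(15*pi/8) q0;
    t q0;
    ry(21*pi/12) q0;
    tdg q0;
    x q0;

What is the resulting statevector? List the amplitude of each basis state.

The final amplitudes are -sqrt(sqrt(2)/4 + 1/2)*cos(pi/16) + sqrt(1/2 - sqrt(2)/4)*exp(-I*pi/4)*sin(pi/16) on |0>, -sqrt(sqrt(2)/4 + 1/2)*sin(pi/16) - sqrt(1/2 - sqrt(2)/4)*exp(I*pi/4)*cos(pi/16) on |1>.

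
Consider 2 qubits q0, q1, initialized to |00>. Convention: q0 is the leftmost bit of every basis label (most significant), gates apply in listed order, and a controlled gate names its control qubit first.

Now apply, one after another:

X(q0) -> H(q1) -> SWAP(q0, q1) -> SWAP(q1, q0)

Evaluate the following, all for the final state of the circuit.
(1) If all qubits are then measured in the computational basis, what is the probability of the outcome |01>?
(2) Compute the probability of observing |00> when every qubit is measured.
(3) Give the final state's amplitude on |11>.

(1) A full measurement returns |01> with probability 0.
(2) The probability of measuring |00> is 0.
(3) The amplitude on |11> is sqrt(2)/2.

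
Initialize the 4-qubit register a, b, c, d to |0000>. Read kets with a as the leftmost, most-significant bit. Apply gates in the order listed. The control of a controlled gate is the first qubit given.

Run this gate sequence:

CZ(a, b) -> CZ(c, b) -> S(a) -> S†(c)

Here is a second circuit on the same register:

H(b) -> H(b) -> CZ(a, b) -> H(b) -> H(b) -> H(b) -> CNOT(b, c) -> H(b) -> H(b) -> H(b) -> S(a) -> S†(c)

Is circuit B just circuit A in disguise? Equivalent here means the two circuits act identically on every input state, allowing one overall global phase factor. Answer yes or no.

No — the two circuits implement different unitaries, even allowing a global phase.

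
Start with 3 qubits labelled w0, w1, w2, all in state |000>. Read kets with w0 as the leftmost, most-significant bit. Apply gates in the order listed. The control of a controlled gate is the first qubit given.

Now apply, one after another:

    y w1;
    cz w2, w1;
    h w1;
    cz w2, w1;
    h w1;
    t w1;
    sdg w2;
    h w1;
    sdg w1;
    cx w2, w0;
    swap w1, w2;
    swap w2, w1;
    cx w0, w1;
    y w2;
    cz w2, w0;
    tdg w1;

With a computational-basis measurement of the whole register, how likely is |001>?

A full measurement returns |001> with probability 1/2.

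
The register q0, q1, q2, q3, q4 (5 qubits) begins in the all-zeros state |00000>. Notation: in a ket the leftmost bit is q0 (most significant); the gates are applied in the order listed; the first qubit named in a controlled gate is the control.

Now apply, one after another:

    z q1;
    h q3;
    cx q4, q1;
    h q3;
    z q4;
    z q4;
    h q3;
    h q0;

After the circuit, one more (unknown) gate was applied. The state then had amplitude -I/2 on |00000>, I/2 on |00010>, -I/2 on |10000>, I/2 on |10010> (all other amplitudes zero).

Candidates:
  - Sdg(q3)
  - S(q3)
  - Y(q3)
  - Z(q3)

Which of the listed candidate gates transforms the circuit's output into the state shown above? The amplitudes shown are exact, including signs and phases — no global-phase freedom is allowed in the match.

The applied gate was Y(q3). Key observation: the block from step 4 through step 7 cancels to the identity and can be dropped.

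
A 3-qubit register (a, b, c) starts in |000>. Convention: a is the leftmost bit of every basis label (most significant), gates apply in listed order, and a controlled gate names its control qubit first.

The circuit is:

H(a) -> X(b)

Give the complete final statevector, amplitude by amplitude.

The resulting statevector has amplitude sqrt(2)/2 on |010>, sqrt(2)/2 on |110>, and 0 on every other basis state.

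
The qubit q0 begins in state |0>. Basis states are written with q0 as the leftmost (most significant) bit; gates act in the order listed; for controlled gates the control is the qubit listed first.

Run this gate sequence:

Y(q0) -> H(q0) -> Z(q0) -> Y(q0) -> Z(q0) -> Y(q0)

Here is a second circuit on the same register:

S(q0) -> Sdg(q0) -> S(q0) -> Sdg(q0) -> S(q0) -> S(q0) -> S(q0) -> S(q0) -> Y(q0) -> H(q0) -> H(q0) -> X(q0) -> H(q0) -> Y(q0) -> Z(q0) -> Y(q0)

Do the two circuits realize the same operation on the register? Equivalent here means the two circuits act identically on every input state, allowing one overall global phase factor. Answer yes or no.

Yes — the two circuits implement the same unitary up to a global phase.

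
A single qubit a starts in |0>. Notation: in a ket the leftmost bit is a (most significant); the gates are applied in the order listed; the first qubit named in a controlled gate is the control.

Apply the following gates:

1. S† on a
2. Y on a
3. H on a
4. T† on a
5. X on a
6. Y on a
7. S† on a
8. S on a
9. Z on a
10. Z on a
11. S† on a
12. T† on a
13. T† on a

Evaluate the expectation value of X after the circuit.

The expectation value of X is -sqrt(2)/2.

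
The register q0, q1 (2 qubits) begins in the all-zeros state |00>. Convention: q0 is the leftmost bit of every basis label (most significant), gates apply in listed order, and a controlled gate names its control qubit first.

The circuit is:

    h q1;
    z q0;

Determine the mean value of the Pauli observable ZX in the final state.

The expectation value of ZX is 1.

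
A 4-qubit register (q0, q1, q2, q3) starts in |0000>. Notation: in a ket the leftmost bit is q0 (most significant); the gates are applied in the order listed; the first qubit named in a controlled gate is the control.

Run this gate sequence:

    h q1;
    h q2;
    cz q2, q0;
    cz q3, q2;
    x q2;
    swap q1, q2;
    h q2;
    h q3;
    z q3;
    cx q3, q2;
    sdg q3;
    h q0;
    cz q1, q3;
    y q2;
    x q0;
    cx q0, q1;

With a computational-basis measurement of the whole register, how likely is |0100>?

A full measurement returns |0100> with probability 0.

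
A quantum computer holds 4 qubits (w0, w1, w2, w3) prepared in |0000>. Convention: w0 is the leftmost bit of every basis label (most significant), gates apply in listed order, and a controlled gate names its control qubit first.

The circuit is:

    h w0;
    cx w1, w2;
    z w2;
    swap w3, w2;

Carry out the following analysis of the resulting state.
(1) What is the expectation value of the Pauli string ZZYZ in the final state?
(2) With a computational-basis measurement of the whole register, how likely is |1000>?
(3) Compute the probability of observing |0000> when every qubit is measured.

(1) The expectation value of ZZYZ is 0.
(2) Outcome |1000> occurs with probability 1/2.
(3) The probability of measuring |0000> is 1/2.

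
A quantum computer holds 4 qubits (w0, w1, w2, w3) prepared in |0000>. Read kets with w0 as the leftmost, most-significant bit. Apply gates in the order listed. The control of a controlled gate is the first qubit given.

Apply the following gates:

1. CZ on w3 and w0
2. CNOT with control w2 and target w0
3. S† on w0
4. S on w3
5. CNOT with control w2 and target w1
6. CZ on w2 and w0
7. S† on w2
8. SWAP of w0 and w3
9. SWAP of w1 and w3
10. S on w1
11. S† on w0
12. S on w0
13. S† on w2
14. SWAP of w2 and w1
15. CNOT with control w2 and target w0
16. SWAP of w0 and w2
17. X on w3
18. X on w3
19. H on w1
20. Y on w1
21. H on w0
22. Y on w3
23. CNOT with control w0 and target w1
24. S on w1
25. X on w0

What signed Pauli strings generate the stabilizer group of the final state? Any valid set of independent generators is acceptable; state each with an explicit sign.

One valid set of independent stabilizer generators is -XIII, -IYII, +IIZI, -IIIZ (any independent generating set of the same group is equally correct).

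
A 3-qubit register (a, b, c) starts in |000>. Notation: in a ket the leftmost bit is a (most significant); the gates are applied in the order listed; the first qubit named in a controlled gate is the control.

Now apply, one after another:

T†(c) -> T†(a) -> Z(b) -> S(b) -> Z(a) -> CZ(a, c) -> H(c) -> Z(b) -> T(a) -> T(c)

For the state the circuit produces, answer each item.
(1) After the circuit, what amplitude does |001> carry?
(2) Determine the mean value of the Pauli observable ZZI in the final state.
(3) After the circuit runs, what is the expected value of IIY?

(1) |001> carries amplitude sqrt(2)*exp(I*pi/4)/2 in the final state.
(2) The expectation value of ZZI is 1.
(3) The observable IIY averages to sqrt(2)/2.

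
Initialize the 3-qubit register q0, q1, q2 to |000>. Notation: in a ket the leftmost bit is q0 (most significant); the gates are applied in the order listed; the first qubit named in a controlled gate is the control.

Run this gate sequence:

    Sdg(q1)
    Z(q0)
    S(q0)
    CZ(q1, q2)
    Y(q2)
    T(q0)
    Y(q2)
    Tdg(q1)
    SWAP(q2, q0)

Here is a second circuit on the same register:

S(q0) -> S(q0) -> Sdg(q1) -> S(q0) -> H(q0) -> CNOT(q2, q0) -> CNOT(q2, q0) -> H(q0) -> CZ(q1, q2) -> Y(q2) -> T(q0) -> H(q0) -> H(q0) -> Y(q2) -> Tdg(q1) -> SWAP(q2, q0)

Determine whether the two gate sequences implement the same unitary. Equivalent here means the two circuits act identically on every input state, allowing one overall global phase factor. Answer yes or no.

Yes — the two circuits implement the same unitary up to a global phase.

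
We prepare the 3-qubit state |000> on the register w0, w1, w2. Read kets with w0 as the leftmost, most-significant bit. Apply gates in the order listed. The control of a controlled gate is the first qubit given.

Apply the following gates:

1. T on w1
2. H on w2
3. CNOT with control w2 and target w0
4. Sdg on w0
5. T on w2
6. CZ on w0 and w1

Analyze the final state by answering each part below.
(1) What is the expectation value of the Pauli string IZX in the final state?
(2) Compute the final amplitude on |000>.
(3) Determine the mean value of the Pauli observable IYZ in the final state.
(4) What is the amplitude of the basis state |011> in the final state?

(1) The observable IZX averages to 0.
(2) The final state's coefficient on |000> equals sqrt(2)/2.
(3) The observable IYZ averages to 0.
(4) The final state's coefficient on |011> equals 0.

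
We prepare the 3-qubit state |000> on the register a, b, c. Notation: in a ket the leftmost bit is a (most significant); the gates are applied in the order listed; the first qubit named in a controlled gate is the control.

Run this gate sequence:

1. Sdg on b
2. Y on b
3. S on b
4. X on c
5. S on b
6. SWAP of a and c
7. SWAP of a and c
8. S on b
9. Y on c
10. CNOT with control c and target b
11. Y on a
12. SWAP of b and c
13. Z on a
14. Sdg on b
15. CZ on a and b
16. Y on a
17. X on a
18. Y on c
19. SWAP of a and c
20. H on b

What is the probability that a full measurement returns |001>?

Outcome |001> occurs with probability 1/2.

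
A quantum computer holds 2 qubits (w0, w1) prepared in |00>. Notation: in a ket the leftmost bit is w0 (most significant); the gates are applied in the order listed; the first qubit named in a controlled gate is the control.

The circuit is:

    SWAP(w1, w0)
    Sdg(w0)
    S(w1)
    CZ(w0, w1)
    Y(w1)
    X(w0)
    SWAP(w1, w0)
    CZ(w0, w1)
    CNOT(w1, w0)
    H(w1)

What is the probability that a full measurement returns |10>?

The probability of measuring |10> is 0.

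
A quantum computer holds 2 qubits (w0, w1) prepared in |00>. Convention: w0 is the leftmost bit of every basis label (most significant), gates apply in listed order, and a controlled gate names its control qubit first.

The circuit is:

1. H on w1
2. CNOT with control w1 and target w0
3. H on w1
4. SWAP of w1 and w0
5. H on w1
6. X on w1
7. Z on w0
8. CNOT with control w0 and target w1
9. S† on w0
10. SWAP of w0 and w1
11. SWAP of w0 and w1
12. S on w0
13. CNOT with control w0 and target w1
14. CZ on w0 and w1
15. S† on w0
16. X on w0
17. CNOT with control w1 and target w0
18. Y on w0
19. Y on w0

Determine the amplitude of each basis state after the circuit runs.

After the circuit, the state carries amplitude sqrt(2)*I/2 on |00>, sqrt(2)/2 on |01>, 0 on |10>, 0 on |11>. Key observation: steps 8-13 multiply out to the identity, so the circuit reduces to the remaining gates.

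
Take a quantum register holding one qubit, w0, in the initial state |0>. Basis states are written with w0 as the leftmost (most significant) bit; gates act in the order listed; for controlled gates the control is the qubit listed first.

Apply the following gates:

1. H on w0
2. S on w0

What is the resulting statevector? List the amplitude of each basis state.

The resulting statevector has amplitude sqrt(2)/2 on |0>, sqrt(2)*I/2 on |1>.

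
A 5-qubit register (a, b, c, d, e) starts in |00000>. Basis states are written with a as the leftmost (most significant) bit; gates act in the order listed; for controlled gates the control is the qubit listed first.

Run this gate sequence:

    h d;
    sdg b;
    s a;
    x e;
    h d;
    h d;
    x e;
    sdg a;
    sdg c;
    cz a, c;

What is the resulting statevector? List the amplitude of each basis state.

After the circuit, the state carries amplitude sqrt(2)/2 on |00000>, sqrt(2)/2 on |00010>, and 0 on every other basis state.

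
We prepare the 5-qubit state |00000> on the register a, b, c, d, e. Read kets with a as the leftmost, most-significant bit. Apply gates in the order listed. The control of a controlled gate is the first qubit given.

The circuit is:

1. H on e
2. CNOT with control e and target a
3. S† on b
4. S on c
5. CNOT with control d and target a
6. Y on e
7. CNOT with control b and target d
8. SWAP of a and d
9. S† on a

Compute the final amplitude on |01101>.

The amplitude on |01101> is 0.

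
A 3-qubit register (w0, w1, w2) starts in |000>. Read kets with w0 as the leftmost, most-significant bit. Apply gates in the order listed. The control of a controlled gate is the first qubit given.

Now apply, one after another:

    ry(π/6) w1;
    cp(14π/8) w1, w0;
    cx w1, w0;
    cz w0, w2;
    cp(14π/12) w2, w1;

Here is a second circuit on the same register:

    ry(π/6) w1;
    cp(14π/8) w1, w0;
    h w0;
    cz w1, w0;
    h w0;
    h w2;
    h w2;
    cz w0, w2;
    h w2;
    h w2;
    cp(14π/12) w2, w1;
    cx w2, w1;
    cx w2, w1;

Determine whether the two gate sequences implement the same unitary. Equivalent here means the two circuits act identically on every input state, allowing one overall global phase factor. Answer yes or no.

Yes — the two circuits implement the same unitary up to a global phase.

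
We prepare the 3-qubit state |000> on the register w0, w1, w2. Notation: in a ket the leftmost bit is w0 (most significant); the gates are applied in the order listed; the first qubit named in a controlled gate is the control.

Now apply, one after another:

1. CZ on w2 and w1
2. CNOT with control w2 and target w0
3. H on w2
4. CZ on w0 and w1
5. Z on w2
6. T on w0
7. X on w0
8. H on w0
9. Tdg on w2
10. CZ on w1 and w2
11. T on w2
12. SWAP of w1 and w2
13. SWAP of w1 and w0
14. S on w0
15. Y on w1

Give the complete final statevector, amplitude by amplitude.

The final amplitudes are I/2 on |000>, 0 on |001>, I/2 on |010>, 0 on |011>, 1/2 on |100>, 0 on |101>, 1/2 on |110>, 0 on |111>.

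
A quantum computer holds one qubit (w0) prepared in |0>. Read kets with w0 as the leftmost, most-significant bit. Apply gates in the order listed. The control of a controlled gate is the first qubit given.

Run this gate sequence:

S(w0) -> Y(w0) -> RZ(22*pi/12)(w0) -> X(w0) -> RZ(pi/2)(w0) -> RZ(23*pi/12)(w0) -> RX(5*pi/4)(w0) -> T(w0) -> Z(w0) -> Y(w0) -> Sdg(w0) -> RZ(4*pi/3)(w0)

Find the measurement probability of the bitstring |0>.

Outcome |0> occurs with probability sqrt(2)/4 + 1/2.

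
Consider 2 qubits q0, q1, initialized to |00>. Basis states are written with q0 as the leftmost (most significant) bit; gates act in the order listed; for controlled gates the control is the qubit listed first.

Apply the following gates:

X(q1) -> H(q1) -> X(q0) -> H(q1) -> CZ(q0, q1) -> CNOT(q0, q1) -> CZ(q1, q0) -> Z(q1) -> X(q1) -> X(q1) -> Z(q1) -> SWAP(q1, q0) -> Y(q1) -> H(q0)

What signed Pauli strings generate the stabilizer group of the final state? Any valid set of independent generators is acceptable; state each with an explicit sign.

The final state is stabilized by the group generated by +XI, +IZ; other independent generating sets are equally valid. Key observation: steps 8-11 multiply out to the identity, so the circuit reduces to the remaining gates.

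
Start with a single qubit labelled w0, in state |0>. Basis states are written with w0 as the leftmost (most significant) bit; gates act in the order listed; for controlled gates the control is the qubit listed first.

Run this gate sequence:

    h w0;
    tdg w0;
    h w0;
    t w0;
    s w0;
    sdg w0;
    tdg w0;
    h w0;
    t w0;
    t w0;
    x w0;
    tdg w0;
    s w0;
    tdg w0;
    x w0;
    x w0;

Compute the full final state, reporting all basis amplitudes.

The final amplitudes are sqrt(2)*exp(I*pi/4)/2 on |0>, sqrt(2)/2 on |1>. Key observation: steps 2-9 multiply out to the identity, so the circuit reduces to the remaining gates.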